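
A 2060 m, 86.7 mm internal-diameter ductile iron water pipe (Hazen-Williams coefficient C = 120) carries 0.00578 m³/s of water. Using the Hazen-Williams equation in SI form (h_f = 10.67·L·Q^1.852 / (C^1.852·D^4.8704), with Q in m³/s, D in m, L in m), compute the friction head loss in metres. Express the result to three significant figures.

h_f = 10.67·2060·0.00578^1.852 / (120^1.852·0.0867^4.8704) = 33.02 m

h_f ≈ 33.0 m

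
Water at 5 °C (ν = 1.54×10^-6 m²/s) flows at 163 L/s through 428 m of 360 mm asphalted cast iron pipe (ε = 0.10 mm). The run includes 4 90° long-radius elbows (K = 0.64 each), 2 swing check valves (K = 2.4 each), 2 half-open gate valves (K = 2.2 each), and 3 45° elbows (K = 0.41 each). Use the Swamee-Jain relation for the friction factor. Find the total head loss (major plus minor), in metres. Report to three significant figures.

V = 4Q/(πD²) = 1.601 m/s; V²/2g = 0.1307 m
Re = 3.74×10^5, ε/D = 2.78×10^-4 → f = 0.01657 (Swamee-Jain)
Major: h_f = f(L/D)·V²/2g = 0.01657·1189·0.1307 = 2.574 m
Minor: ΣK = 13.0; h_m = ΣK·V²/2g = 1.698 m
Total H_L = 2.574 + 1.698 = 4.272 m

H_L ≈ 4.27 m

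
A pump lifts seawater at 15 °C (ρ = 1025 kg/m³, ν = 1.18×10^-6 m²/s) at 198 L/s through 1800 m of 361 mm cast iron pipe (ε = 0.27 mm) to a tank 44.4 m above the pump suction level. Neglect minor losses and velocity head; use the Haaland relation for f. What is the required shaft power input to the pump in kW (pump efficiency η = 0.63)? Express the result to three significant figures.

V = 4Q/(πD²) = 1.934 m/s; Re = 5.92×10^5; ε/D = 7.48×10^-4; f = 0.01890
h_f = f(L/D)V²/2g = 17.97 m
Total head H = z + h_f = 44.4 + 17.97 = 62.37 m
P_hyd = ρgQH = 1025·9.81·0.198·62.37 = 124.2 kW
P_shaft = P_hyd/η = 124.2/0.63 = 197.1 kW

P_shaft ≈ 197 kW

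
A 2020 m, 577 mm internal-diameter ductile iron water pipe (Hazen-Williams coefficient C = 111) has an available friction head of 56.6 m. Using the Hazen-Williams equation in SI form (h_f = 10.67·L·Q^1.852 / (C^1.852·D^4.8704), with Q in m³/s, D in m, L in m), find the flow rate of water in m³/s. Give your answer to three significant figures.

Rearranging: Q = [h_f·C^1.852·D^4.8704 / (10.67·L)]^(1/1.852)
Q = [56.6·111^1.852·0.577^4.8704 / (10.67·2020)]^0.540 = 1.056 m³/s

Q ≈ 1.06 m³/s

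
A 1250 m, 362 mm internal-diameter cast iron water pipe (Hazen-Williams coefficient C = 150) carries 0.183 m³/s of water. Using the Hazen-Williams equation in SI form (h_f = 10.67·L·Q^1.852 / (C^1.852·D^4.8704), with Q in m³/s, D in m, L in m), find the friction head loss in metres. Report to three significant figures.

h_f ≈ 7.56 m

h_f = 10.67·1250·0.183^1.852 / (150^1.852·0.362^4.8704) = 7.556 m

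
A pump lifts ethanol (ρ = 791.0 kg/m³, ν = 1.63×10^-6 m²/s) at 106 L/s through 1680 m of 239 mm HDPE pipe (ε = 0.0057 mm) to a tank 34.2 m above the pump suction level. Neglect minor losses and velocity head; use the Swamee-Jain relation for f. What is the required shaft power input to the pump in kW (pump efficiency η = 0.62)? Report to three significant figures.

P_shaft ≈ 83.3 kW

V = 4Q/(πD²) = 2.363 m/s; Re = 3.46×10^5; ε/D = 2.38×10^-5; f = 0.01429
h_f = f(L/D)V²/2g = 28.59 m
Total head H = z + h_f = 34.2 + 28.59 = 62.79 m
P_hyd = ρgQH = 791.0·9.81·0.106·62.79 = 51.65 kW
P_shaft = P_hyd/η = 51.65/0.62 = 83.30 kW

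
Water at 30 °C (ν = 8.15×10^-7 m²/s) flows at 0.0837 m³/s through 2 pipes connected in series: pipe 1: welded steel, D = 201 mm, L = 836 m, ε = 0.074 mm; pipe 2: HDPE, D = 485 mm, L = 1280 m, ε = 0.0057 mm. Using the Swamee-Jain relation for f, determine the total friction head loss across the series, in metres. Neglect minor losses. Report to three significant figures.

Pipe 1: V = 2.638 m/s, Re = 6.51×10^5, ε/D = 3.68×10^-4, f = 0.01664, h_1 = f(L/D)V²/2g = 24.55 m
Pipe 2: V = 0.4531 m/s, Re = 2.70×10^5, ε/D = 1.18×10^-5, f = 0.01480, h_2 = f(L/D)V²/2g = 0.4085 m
Series → Q common, losses add: H = Σh = 24.96 m

H ≈ 25.0 m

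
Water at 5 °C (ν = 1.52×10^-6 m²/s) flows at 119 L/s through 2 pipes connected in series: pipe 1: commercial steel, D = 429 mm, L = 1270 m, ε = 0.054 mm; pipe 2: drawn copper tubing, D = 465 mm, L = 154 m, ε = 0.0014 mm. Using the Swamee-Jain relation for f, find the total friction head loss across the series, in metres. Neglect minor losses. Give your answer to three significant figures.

Pipe 1: V = 0.8233 m/s, Re = 2.32×10^5, ε/D = 1.26×10^-4, f = 0.01623, h_1 = f(L/D)V²/2g = 1.660 m
Pipe 2: V = 0.7007 m/s, Re = 2.14×10^5, ε/D = 3.01×10^-6, f = 0.01535, h_2 = f(L/D)V²/2g = 0.1273 m
Series → Q common, losses add: H = Σh = 1.787 m

H ≈ 1.79 m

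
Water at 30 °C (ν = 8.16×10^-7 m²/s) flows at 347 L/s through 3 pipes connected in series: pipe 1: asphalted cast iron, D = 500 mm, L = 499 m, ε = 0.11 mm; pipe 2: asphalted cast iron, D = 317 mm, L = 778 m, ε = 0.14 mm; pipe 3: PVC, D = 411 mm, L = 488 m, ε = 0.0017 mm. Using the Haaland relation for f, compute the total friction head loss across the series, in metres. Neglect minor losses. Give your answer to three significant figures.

Pipe 1: V = 1.767 m/s, Re = 1.08×10^6, ε/D = 2.20×10^-4, f = 0.01476, h_1 = f(L/D)V²/2g = 2.345 m
Pipe 2: V = 4.397 m/s, Re = 1.71×10^6, ε/D = 4.42×10^-4, f = 0.01656, h_2 = f(L/D)V²/2g = 40.05 m
Pipe 3: V = 2.616 m/s, Re = 1.32×10^6, ε/D = 4.14×10^-6, f = 0.01115, h_3 = f(L/D)V²/2g = 4.617 m
Series → Q common, losses add: H = Σh = 47.01 m

H ≈ 47.0 m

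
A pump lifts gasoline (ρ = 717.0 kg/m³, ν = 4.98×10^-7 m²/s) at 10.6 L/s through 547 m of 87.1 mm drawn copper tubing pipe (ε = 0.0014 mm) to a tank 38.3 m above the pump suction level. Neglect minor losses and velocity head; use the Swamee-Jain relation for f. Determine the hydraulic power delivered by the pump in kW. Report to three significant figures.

V = 4Q/(πD²) = 1.779 m/s; Re = 3.11×10^5; ε/D = 1.61×10^-5; f = 0.01447
h_f = f(L/D)V²/2g = 14.66 m
Total head H = z + h_f = 38.3 + 14.66 = 52.96 m
P_hyd = ρgQH = 717.0·9.81·0.0106·52.96 = 3.948 kW

P_hyd ≈ 3.95 kW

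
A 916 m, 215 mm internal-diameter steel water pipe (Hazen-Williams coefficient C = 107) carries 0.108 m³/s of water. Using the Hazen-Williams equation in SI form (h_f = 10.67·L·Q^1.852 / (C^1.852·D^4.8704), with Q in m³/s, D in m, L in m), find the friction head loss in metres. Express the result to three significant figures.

h_f ≈ 49.3 m

h_f = 10.67·916·0.108^1.852 / (107^1.852·0.215^4.8704) = 49.30 m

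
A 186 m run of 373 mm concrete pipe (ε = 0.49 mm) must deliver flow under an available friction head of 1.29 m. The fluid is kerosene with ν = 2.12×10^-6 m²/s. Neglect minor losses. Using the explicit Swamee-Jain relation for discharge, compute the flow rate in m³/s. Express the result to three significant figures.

Swamee-Jain (Type II): Q = -0.965·√(gD⁵h_f/L)·ln[ε/(3.7D) + √(3.17ν²L/(gD³h_f))]
√(gD⁵h_f/L) = √(9.81·0.373⁵·1.29/186) = 0.02216
ε/(3.7D) = 3.55×10^-4; √(3.17ν²L/(gD³h_f)) = 6.35×10^-5
Q = -0.965·0.02216·ln(4.186×10^-4) = 0.1664 m³/s
Check: V = 1.52 m/s, Re = 2.68×10^5, f = 0.02206, h_f = 1.30 m ≈ 1.29 m ✓

Q ≈ 0.166 m³/s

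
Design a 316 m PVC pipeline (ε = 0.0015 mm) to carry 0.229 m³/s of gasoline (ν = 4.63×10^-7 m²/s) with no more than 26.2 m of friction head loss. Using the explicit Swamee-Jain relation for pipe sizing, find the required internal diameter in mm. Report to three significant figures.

D ≈ 222 mm

Swamee-Jain (Type III): D = 0.66·[ε^1.25·(LQ²/(gh_f))^4.75 + ν·Q^9.4·(L/(gh_f))^5.2]^0.04
LQ²/(gh_f) = 0.06447; L/(gh_f) = 1.229
Term 1 = ε^1.25·(…)^4.75 = 1.16×10^-13; Term 2 = ν·Q^9.4·(…)^5.2 = 1.30×10^-12
D = 0.66·(1.16×10^-13 + 1.30×10^-12)^0.04 = 0.2216 m = 222 mm
Check: V = 5.94 m/s, Re = 2.84×10^6, f = 0.01013, h_f = 25.9 m ≈ 26.2 m ✓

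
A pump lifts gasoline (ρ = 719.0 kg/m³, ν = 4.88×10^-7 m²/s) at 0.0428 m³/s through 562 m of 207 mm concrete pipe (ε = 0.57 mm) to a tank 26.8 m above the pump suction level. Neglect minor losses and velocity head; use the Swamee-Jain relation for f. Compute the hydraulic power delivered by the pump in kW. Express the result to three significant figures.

P_hyd ≈ 9.84 kW

V = 4Q/(πD²) = 1.272 m/s; Re = 5.39×10^5; ε/D = 0.00275; f = 0.02592
h_f = f(L/D)V²/2g = 5.801 m
Total head H = z + h_f = 26.8 + 5.801 = 32.60 m
P_hyd = ρgQH = 719.0·9.81·0.0428·32.60 = 9.842 kW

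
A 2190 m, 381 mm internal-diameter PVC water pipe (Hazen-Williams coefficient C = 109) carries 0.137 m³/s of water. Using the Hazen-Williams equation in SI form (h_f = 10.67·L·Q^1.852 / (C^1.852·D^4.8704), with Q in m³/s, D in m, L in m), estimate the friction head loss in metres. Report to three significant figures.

h_f ≈ 10.9 m

h_f = 10.67·2190·0.137^1.852 / (109^1.852·0.381^4.8704) = 10.90 m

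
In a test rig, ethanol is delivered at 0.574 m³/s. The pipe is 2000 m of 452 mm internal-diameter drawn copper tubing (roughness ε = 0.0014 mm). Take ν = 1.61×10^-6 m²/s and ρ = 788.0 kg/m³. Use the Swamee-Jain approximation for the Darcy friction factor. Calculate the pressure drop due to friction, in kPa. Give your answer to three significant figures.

Δp ≈ 260 kPa

V = 4Q/(πD²) = 4·0.574/(π·0.452²) = 3.577 m/s
Re = VD/ν = 3.577·0.452/1.61×10^-6 = 1.00×10^6 → turbulent
ε/D = 0.0014/452 = 3.10×10^-6
Swamee-Jain: f = 0.01168
h_f = f(L/D)V²/(2g) = 0.01168·(2000/0.452)·3.577²/(2·9.81) = 33.70 m
Δp = ρg·h_f = 788.0·9.81·33.70 = 260.5 kPa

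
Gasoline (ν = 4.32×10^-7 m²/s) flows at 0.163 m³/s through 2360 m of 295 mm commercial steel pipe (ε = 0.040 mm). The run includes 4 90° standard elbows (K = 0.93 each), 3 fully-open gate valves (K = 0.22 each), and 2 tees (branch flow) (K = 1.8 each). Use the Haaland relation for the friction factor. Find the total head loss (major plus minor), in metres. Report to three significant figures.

H_L ≈ 33.5 m

V = 4Q/(πD²) = 2.385 m/s; V²/2g = 0.2899 m
Re = 1.63×10^6, ε/D = 1.36×10^-4 → f = 0.01344 (Haaland)
Major: h_f = f(L/D)·V²/2g = 0.01344·8000·0.2899 = 31.17 m
Minor: ΣK = 7.98; h_m = ΣK·V²/2g = 2.313 m
Total H_L = 31.17 + 2.313 = 33.48 m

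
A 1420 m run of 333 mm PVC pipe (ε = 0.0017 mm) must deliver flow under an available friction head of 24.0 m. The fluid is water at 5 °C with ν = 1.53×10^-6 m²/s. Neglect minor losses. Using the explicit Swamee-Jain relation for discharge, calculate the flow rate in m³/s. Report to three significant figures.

Swamee-Jain (Type II): Q = -0.965·√(gD⁵h_f/L)·ln[ε/(3.7D) + √(3.17ν²L/(gD³h_f))]
√(gD⁵h_f/L) = √(9.81·0.333⁵·24.0/1420) = 0.02606
ε/(3.7D) = 1.38×10^-6; √(3.17ν²L/(gD³h_f)) = 3.48×10^-5
Q = -0.965·0.02606·ln(3.619×10^-5) = 0.2571 m³/s
Check: V = 2.95 m/s, Re = 6.43×10^5, f = 0.01262, h_f = 23.9 m ≈ 24.0 m ✓

Q ≈ 0.257 m³/s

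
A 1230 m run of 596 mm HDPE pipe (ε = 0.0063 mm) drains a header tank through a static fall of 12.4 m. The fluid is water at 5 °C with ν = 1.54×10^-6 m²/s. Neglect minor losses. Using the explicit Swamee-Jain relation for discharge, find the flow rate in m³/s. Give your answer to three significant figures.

Swamee-Jain (Type II): Q = -0.965·√(gD⁵h_f/L)·ln[ε/(3.7D) + √(3.17ν²L/(gD³h_f))]
√(gD⁵h_f/L) = √(9.81·0.596⁵·12.4/1230) = 0.08624
ε/(3.7D) = 2.86×10^-6; √(3.17ν²L/(gD³h_f)) = 1.89×10^-5
Q = -0.965·0.08624·ln(2.181×10^-5) = 0.8932 m³/s
Check: V = 3.20 m/s, Re = 1.24×10^6, f = 0.01149, h_f = 12.4 m ≈ 12.4 m ✓

Q ≈ 0.893 m³/s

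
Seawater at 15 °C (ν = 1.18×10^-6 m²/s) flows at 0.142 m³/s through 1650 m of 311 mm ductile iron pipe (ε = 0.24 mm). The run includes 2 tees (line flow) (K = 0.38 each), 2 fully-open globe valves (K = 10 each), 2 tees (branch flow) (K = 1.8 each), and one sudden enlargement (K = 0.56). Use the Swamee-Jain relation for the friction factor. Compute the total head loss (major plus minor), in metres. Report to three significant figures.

V = 4Q/(πD²) = 1.869 m/s; V²/2g = 0.1781 m
Re = 4.93×10^5, ε/D = 7.72×10^-4 → f = 0.01930 (Swamee-Jain)
Major: h_f = f(L/D)·V²/2g = 0.01930·5305·0.1781 = 18.24 m
Minor: ΣK = 24.9; h_m = ΣK·V²/2g = 4.438 m
Total H_L = 18.24 + 4.438 = 22.68 m

H_L ≈ 22.7 m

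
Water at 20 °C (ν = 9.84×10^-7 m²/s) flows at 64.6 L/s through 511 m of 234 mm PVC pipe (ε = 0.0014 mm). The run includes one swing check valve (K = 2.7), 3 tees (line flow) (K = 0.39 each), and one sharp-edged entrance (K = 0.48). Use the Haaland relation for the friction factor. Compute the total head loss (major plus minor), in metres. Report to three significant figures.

V = 4Q/(πD²) = 1.502 m/s; V²/2g = 0.1150 m
Re = 3.57×10^5, ε/D = 5.98×10^-6 → f = 0.01394 (Haaland)
Major: h_f = f(L/D)·V²/2g = 0.01394·2184·0.1150 = 3.500 m
Minor: ΣK = 4.35; h_m = ΣK·V²/2g = 0.5003 m
Total H_L = 3.500 + 0.5003 = 4.001 m

H_L ≈ 4.00 m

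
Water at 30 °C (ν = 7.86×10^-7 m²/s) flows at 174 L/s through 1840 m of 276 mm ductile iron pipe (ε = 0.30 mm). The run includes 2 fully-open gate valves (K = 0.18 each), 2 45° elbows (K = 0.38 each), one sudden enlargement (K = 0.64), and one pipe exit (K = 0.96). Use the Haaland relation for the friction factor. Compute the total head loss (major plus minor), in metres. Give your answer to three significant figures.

V = 4Q/(πD²) = 2.908 m/s; V²/2g = 0.4311 m
Re = 1.02×10^6, ε/D = 0.00109 → f = 0.02033 (Haaland)
Major: h_f = f(L/D)·V²/2g = 0.02033·6667·0.4311 = 58.42 m
Minor: ΣK = 2.72; h_m = ΣK·V²/2g = 1.173 m
Total H_L = 58.42 + 1.173 = 59.59 m

H_L ≈ 59.6 m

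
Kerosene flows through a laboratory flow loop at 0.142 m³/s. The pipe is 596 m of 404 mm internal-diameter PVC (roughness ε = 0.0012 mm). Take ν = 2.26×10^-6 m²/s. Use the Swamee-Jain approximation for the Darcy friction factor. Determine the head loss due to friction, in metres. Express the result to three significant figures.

V = 4Q/(πD²) = 4·0.142/(π·0.404²) = 1.108 m/s
Re = VD/ν = 1.108·0.404/2.26×10^-6 = 1.98×10^5 → turbulent
ε/D = 0.0012/404 = 2.97×10^-6
Swamee-Jain: f = 0.01559
h_f = f(L/D)V²/(2g) = 0.01559·(596/0.404)·1.108²/(2·9.81) = 1.438 m

h_f ≈ 1.44 m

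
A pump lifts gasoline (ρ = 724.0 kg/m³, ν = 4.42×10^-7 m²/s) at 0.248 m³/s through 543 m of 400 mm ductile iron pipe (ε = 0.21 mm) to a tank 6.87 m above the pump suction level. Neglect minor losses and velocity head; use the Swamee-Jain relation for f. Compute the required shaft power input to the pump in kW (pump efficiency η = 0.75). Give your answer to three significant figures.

P_shaft ≈ 27.0 kW

V = 4Q/(πD²) = 1.974 m/s; Re = 1.79×10^6; ε/D = 5.25×10^-4; f = 0.01724
h_f = f(L/D)V²/2g = 4.645 m
Total head H = z + h_f = 6.87 + 4.645 = 11.51 m
P_hyd = ρgQH = 724.0·9.81·0.248·11.51 = 20.28 kW
P_shaft = P_hyd/η = 20.28/0.75 = 27.04 kW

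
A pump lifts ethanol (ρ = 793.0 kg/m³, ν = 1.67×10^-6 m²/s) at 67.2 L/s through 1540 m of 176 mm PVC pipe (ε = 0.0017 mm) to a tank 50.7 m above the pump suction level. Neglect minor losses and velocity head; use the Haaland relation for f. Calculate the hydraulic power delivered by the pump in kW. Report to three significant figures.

P_hyd ≈ 52.3 kW

V = 4Q/(πD²) = 2.762 m/s; Re = 2.91×10^5; ε/D = 9.66×10^-6; f = 0.01450
h_f = f(L/D)V²/2g = 49.34 m
Total head H = z + h_f = 50.7 + 49.34 = 100.0 m
P_hyd = ρgQH = 793.0·9.81·0.0672·100.0 = 52.30 kW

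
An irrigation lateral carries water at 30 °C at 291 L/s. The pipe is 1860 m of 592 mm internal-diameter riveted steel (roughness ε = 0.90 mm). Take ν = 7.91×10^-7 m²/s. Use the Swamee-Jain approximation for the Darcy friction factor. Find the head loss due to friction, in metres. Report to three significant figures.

h_f ≈ 3.97 m

V = 4Q/(πD²) = 4·0.291/(π·0.592²) = 1.057 m/s
Re = VD/ν = 1.057·0.592/7.91×10^-7 = 7.91×10^5 → turbulent
ε/D = 0.90/592 = 0.00152
Swamee-Jain: f = 0.02218
h_f = f(L/D)V²/(2g) = 0.02218·(1860/0.592)·1.057²/(2·9.81) = 3.969 m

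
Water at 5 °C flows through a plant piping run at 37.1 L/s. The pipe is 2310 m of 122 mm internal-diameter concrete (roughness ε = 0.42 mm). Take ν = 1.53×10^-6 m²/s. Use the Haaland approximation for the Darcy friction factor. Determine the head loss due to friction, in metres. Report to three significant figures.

h_f ≈ 269 m

V = 4Q/(πD²) = 4·0.0371/(π·0.122²) = 3.174 m/s
Re = VD/ν = 3.174·0.122/1.53×10^-6 = 2.53×10^5 → turbulent
ε/D = 0.42/122 = 0.00344
Haaland: f = 0.02770
h_f = f(L/D)V²/(2g) = 0.02770·(2310/0.122)·3.174²/(2·9.81) = 269.2 m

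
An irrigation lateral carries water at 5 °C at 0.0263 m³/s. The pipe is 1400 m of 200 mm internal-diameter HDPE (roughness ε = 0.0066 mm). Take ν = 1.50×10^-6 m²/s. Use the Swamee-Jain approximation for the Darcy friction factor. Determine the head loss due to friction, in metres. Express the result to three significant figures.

h_f ≈ 4.42 m

V = 4Q/(πD²) = 4·0.0263/(π·0.200²) = 0.8372 m/s
Re = VD/ν = 0.8372·0.200/1.50×10^-6 = 1.12×10^5 → turbulent
ε/D = 0.0066/200 = 3.30×10^-5
Swamee-Jain: f = 0.01767
h_f = f(L/D)V²/(2g) = 0.01767·(1400/0.200)·0.8372²/(2·9.81) = 4.419 m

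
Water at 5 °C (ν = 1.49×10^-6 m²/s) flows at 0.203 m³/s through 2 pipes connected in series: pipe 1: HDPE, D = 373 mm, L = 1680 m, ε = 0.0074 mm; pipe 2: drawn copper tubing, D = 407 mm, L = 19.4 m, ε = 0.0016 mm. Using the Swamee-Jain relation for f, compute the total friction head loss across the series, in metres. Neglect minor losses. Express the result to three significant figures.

Pipe 1: V = 1.858 m/s, Re = 4.65×10^5, ε/D = 1.98×10^-5, f = 0.01356, h_1 = f(L/D)V²/2g = 10.74 m
Pipe 2: V = 1.560 m/s, Re = 4.26×10^5, ε/D = 3.93×10^-6, f = 0.01353, h_2 = f(L/D)V²/2g = 0.08003 m
Series → Q common, losses add: H = Σh = 10.82 m

H ≈ 10.8 m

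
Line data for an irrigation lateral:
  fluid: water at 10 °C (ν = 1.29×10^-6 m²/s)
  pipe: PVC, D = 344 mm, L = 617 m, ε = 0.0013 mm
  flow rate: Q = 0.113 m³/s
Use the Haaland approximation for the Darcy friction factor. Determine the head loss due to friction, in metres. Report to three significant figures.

h_f ≈ 1.91 m

V = 4Q/(πD²) = 4·0.113/(π·0.344²) = 1.216 m/s
Re = VD/ν = 1.216·0.344/1.29×10^-6 = 3.24×10^5 → turbulent
ε/D = 0.0013/344 = 3.78×10^-6
Haaland: f = 0.01417
h_f = f(L/D)V²/(2g) = 0.01417·(617/0.344)·1.216²/(2·9.81) = 1.915 m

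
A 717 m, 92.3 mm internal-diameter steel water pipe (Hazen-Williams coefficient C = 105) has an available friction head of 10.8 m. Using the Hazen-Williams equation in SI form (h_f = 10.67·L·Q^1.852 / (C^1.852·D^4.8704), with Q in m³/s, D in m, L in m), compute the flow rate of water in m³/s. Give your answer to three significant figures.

Q ≈ 0.00577 m³/s

Rearranging: Q = [h_f·C^1.852·D^4.8704 / (10.67·L)]^(1/1.852)
Q = [10.8·105^1.852·0.0923^4.8704 / (10.67·717)]^0.540 = 0.005766 m³/s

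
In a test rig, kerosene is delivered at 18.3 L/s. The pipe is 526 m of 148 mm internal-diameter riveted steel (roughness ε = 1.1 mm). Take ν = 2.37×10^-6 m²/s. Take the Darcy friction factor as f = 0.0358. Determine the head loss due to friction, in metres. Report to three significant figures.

V = 4Q/(πD²) = 4·0.0183/(π·0.148²) = 1.064 m/s
h_f = f(L/D)V²/(2g) = 0.03580·(526/0.148)·1.064²/(2·9.81) = 7.338 m

h_f ≈ 7.34 m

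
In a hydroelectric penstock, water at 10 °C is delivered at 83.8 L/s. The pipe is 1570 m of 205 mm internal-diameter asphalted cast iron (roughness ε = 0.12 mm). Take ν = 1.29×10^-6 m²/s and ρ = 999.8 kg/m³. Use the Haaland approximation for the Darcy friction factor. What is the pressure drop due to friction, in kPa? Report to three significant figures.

Δp ≈ 451 kPa

V = 4Q/(πD²) = 4·0.0838/(π·0.205²) = 2.539 m/s
Re = VD/ν = 2.539·0.205/1.29×10^-6 = 4.03×10^5 → turbulent
ε/D = 0.12/205 = 5.85×10^-4
Haaland: f = 0.01827
h_f = f(L/D)V²/(2g) = 0.01827·(1570/0.205)·2.539²/(2·9.81) = 45.96 m
Δp = ρg·h_f = 999.8·9.81·45.96 = 450.8 kPa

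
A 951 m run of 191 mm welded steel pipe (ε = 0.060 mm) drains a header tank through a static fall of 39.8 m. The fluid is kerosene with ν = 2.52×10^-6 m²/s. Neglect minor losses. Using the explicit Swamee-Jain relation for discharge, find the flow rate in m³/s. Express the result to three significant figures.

Swamee-Jain (Type II): Q = -0.965·√(gD⁵h_f/L)·ln[ε/(3.7D) + √(3.17ν²L/(gD³h_f))]
√(gD⁵h_f/L) = √(9.81·0.191⁵·39.8/951) = 0.01022
ε/(3.7D) = 8.49×10^-5; √(3.17ν²L/(gD³h_f)) = 8.39×10^-5
Q = -0.965·0.01022·ln(1.688×10^-4) = 0.08564 m³/s
Check: V = 2.99 m/s, Re = 2.27×10^5, f = 0.01764, h_f = 40.0 m ≈ 39.8 m ✓

Q ≈ 0.0856 m³/s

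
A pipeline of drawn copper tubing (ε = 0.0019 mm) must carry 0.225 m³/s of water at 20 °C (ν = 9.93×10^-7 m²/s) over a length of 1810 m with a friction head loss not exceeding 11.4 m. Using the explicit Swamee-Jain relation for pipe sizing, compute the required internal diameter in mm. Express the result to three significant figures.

D ≈ 387 mm

Swamee-Jain (Type III): D = 0.66·[ε^1.25·(LQ²/(gh_f))^4.75 + ν·Q^9.4·(L/(gh_f))^5.2]^0.04
LQ²/(gh_f) = 0.8194; L/(gh_f) = 16.18
Term 1 = ε^1.25·(…)^4.75 = 2.74×10^-8; Term 2 = ν·Q^9.4·(…)^5.2 = 1.57×10^-6
D = 0.66·(2.74×10^-8 + 1.57×10^-6)^0.04 = 0.3869 m = 387 mm
Check: V = 1.91 m/s, Re = 7.46×10^5, f = 0.01231, h_f = 10.7 m ≈ 11.4 m ✓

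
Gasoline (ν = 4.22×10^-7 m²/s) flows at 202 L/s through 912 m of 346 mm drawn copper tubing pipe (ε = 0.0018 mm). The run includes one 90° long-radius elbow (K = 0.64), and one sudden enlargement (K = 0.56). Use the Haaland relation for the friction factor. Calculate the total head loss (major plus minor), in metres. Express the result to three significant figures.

V = 4Q/(πD²) = 2.148 m/s; V²/2g = 0.2352 m
Re = 1.76×10^6, ε/D = 5.20×10^-6 → f = 0.01069 (Haaland)
Major: h_f = f(L/D)·V²/2g = 0.01069·2636·0.2352 = 6.629 m
Minor: ΣK = 1.20; h_m = ΣK·V²/2g = 0.2823 m
Total H_L = 6.629 + 0.2823 = 6.912 m

H_L ≈ 6.91 m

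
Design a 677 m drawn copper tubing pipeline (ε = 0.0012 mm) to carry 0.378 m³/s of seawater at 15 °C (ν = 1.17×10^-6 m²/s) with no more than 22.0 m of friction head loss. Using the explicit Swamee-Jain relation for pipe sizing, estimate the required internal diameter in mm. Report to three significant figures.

Swamee-Jain (Type III): D = 0.66·[ε^1.25·(LQ²/(gh_f))^4.75 + ν·Q^9.4·(L/(gh_f))^5.2]^0.04
LQ²/(gh_f) = 0.4482; L/(gh_f) = 3.137
Term 1 = ε^1.25·(…)^4.75 = 8.78×10^-10; Term 2 = ν·Q^9.4·(…)^5.2 = 4.77×10^-8
D = 0.66·(8.78×10^-10 + 4.77×10^-8)^0.04 = 0.3365 m = 337 mm
Check: V = 4.25 m/s, Re = 1.22×10^6, f = 0.01133, h_f = 21.0 m ≈ 22.0 m ✓

D ≈ 337 mm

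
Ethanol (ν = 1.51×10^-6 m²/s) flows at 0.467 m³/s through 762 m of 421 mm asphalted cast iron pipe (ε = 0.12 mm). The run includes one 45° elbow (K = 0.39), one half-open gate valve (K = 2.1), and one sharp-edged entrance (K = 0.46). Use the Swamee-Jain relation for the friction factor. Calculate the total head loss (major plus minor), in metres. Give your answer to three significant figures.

H_L ≈ 18.0 m

V = 4Q/(πD²) = 3.355 m/s; V²/2g = 0.5736 m
Re = 9.35×10^5, ε/D = 2.85×10^-4 → f = 0.01567 (Swamee-Jain)
Major: h_f = f(L/D)·V²/2g = 0.01567·1810·0.5736 = 16.27 m
Minor: ΣK = 2.95; h_m = ΣK·V²/2g = 1.692 m
Total H_L = 16.27 + 1.692 = 17.96 m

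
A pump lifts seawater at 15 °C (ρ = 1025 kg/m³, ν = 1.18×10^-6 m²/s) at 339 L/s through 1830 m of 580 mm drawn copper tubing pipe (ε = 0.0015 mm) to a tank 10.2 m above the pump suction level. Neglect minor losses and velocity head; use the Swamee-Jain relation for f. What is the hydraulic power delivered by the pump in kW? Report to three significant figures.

V = 4Q/(πD²) = 1.283 m/s; Re = 6.31×10^5; ε/D = 2.59×10^-6; f = 0.01261
h_f = f(L/D)V²/2g = 3.339 m
Total head H = z + h_f = 10.2 + 3.339 = 13.54 m
P_hyd = ρgQH = 1025·9.81·0.339·13.54 = 46.15 kW

P_hyd ≈ 46.2 kW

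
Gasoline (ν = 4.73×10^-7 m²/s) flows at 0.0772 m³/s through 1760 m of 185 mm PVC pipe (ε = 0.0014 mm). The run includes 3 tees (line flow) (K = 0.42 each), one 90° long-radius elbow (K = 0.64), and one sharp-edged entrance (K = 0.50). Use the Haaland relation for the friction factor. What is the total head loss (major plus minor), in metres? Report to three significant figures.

V = 4Q/(πD²) = 2.872 m/s; V²/2g = 0.4204 m
Re = 1.12×10^6, ε/D = 7.57×10^-6 → f = 0.01151 (Haaland)
Major: h_f = f(L/D)·V²/2g = 0.01151·9514·0.4204 = 46.03 m
Minor: ΣK = 2.40; h_m = ΣK·V²/2g = 1.009 m
Total H_L = 46.03 + 1.009 = 47.04 m

H_L ≈ 47.0 m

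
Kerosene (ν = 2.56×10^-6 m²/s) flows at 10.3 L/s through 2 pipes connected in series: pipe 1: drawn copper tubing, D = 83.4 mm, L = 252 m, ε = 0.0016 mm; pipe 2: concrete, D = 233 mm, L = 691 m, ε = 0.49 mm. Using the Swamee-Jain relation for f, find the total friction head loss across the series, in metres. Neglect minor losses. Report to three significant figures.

Pipe 1: V = 1.885 m/s, Re = 6.14×10^4, ε/D = 1.92×10^-5, f = 0.01992, h_1 = f(L/D)V²/2g = 10.91 m
Pipe 2: V = 0.2416 m/s, Re = 2.20×10^4, ε/D = 0.00210, f = 0.02986, h_2 = f(L/D)V²/2g = 0.2634 m
Series → Q common, losses add: H = Σh = 11.17 m

H ≈ 11.2 m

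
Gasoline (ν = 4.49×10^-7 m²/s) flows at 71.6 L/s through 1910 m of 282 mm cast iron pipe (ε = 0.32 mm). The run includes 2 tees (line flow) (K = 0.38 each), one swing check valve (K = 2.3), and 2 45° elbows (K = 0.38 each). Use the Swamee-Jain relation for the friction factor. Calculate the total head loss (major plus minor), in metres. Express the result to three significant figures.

H_L ≈ 9.67 m

V = 4Q/(πD²) = 1.146 m/s; V²/2g = 0.06698 m
Re = 7.20×10^5, ε/D = 0.00113 → f = 0.02074 (Swamee-Jain)
Major: h_f = f(L/D)·V²/2g = 0.02074·6773·0.06698 = 9.409 m
Minor: ΣK = 3.82; h_m = ΣK·V²/2g = 0.2559 m
Total H_L = 9.409 + 0.2559 = 9.665 m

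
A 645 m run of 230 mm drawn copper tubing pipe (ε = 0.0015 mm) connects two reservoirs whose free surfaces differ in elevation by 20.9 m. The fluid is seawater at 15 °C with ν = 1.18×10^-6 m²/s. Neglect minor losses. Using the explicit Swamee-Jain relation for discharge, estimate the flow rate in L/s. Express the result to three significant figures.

Swamee-Jain (Type II): Q = -0.965·√(gD⁵h_f/L)·ln[ε/(3.7D) + √(3.17ν²L/(gD³h_f))]
√(gD⁵h_f/L) = √(9.81·0.230⁵·20.9/645) = 0.01430
ε/(3.7D) = 1.76×10^-6; √(3.17ν²L/(gD³h_f)) = 3.38×10^-5
Q = -0.965·0.01430·ln(3.555×10^-5) = 0.1414 m³/s
Check: V = 3.40 m/s, Re = 6.63×10^5, f = 0.01258, h_f = 20.8 m ≈ 20.9 m ✓

Q ≈ 141 L/s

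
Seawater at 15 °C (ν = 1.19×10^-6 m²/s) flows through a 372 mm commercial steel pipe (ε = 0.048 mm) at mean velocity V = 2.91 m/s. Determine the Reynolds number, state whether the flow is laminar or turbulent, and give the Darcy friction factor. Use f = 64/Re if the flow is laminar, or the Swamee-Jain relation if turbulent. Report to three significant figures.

Re ≈ 9.10×10^5; turbulent; f ≈ 0.0140

Re = VD/ν = 2.910·0.372/1.19×10^-6 = 9.10×10^5
Re > 4000 → turbulent; ε/D = 1.29×10^-4
Swamee-Jain: f = 0.01401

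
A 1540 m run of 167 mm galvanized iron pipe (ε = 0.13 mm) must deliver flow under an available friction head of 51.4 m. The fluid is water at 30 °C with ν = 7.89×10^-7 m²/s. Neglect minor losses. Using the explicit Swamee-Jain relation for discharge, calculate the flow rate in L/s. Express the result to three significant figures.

Swamee-Jain (Type II): Q = -0.965·√(gD⁵h_f/L)·ln[ε/(3.7D) + √(3.17ν²L/(gD³h_f))]
√(gD⁵h_f/L) = √(9.81·0.167⁵·51.4/1540) = 0.006521
ε/(3.7D) = 2.10×10^-4; √(3.17ν²L/(gD³h_f)) = 3.60×10^-5
Q = -0.965·0.006521·ln(2.464×10^-4) = 0.05229 m³/s
Check: V = 2.39 m/s, Re = 5.05×10^5, f = 0.01932, h_f = 51.7 m ≈ 51.4 m ✓

Q ≈ 52.3 L/s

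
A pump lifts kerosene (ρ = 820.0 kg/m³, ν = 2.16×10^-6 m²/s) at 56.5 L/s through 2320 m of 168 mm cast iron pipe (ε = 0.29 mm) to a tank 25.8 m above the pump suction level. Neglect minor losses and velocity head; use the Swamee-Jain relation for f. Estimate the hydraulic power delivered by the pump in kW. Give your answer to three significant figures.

P_hyd ≈ 61.0 kW

V = 4Q/(πD²) = 2.549 m/s; Re = 1.98×10^5; ε/D = 0.00173; f = 0.02369
h_f = f(L/D)V²/2g = 108.3 m
Total head H = z + h_f = 25.8 + 108.3 = 134.1 m
P_hyd = ρgQH = 820.0·9.81·0.0565·134.1 = 60.97 kW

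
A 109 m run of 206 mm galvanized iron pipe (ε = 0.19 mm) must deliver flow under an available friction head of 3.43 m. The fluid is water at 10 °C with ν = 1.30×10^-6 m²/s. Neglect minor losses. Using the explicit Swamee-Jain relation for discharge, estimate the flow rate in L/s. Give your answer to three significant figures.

Q ≈ 84.0 L/s

Swamee-Jain (Type II): Q = -0.965·√(gD⁵h_f/L)·ln[ε/(3.7D) + √(3.17ν²L/(gD³h_f))]
√(gD⁵h_f/L) = √(9.81·0.206⁵·3.43/109) = 0.01070
ε/(3.7D) = 2.49×10^-4; √(3.17ν²L/(gD³h_f)) = 4.46×10^-5
Q = -0.965·0.01070·ln(2.938×10^-4) = 0.08398 m³/s
Check: V = 2.52 m/s, Re = 3.99×10^5, f = 0.02017, h_f = 3.45 m ≈ 3.43 m ✓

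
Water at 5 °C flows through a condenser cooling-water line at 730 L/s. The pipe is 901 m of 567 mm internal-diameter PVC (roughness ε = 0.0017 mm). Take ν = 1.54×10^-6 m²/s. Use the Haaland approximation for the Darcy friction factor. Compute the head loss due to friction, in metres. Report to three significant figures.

h_f ≈ 7.80 m

V = 4Q/(πD²) = 4·0.730/(π·0.567²) = 2.891 m/s
Re = VD/ν = 2.891·0.567/1.54×10^-6 = 1.06×10^6 → turbulent
ε/D = 0.0017/567 = 3.00×10^-6
Haaland: f = 0.01152
h_f = f(L/D)V²/(2g) = 0.01152·(901/0.567)·2.891²/(2·9.81) = 7.797 m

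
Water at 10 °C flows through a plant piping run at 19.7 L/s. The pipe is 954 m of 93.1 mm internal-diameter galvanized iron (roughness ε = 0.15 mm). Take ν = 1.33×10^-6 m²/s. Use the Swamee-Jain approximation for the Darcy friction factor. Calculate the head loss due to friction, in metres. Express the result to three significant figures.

h_f ≈ 102 m

V = 4Q/(πD²) = 4·0.0197/(π·0.0931²) = 2.894 m/s
Re = VD/ν = 2.894·0.0931/1.33×10^-6 = 2.03×10^5 → turbulent
ε/D = 0.15/93.1 = 0.00161
Swamee-Jain: f = 0.02332
h_f = f(L/D)V²/(2g) = 0.02332·(954/0.0931)·2.894²/(2·9.81) = 102.0 m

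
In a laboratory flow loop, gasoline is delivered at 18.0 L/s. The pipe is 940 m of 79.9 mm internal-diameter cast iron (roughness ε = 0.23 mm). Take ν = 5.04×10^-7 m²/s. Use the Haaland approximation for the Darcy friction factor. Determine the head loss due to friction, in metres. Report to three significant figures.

V = 4Q/(πD²) = 4·0.0180/(π·0.0799²) = 3.590 m/s
Re = VD/ν = 3.590·0.0799/5.04×10^-7 = 5.69×10^5 → turbulent
ε/D = 0.23/79.9 = 0.00288
Haaland: f = 0.02614
h_f = f(L/D)V²/(2g) = 0.02614·(940/0.0799)·3.590²/(2·9.81) = 202.0 m

h_f ≈ 202 m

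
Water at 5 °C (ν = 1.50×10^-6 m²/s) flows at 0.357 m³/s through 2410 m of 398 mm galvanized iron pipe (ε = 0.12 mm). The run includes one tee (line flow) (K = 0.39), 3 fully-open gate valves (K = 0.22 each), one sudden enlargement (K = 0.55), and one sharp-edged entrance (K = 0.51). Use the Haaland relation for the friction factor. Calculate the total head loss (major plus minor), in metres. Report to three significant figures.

H_L ≈ 41.0 m

V = 4Q/(πD²) = 2.870 m/s; V²/2g = 0.4197 m
Re = 7.61×10^5, ε/D = 3.02×10^-4 → f = 0.01580 (Haaland)
Major: h_f = f(L/D)·V²/2g = 0.01580·6055·0.4197 = 40.14 m
Minor: ΣK = 2.11; h_m = ΣK·V²/2g = 0.8855 m
Total H_L = 40.14 + 0.8855 = 41.03 m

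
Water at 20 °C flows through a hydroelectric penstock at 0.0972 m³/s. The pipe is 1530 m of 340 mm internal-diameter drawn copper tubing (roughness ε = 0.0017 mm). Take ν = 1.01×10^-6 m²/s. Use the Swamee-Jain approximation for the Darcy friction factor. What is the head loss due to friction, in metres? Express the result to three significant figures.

V = 4Q/(πD²) = 4·0.0972/(π·0.340²) = 1.071 m/s
Re = VD/ν = 1.071·0.340/1.01×10^-6 = 3.60×10^5 → turbulent
ε/D = 0.0017/340 = 5.00×10^-6
Swamee-Jain: f = 0.01396
h_f = f(L/D)V²/(2g) = 0.01396·(1530/0.340)·1.071²/(2·9.81) = 3.669 m

h_f ≈ 3.67 m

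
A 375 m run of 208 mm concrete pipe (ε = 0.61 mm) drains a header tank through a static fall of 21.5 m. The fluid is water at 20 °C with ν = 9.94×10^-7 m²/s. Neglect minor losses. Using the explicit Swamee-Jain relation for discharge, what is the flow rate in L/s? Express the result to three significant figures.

Swamee-Jain (Type II): Q = -0.965·√(gD⁵h_f/L)·ln[ε/(3.7D) + √(3.17ν²L/(gD³h_f))]
√(gD⁵h_f/L) = √(9.81·0.208⁵·21.5/375) = 0.01480
ε/(3.7D) = 7.93×10^-4; √(3.17ν²L/(gD³h_f)) = 2.49×10^-5
Q = -0.965·0.01480·ln(8.175×10^-4) = 0.1015 m³/s
Check: V = 2.99 m/s, Re = 6.25×10^5, f = 0.02632, h_f = 21.6 m ≈ 21.5 m ✓

Q ≈ 102 L/s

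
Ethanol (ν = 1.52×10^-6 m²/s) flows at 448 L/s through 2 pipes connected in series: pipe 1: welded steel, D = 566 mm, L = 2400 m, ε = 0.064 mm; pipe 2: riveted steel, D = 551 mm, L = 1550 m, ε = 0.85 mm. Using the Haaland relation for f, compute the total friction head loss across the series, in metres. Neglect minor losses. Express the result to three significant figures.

Pipe 1: V = 1.781 m/s, Re = 6.63×10^5, ε/D = 1.13×10^-4, f = 0.01400, h_1 = f(L/D)V²/2g = 9.590 m
Pipe 2: V = 1.879 m/s, Re = 6.81×10^5, ε/D = 0.00154, f = 0.02221, h_2 = f(L/D)V²/2g = 11.24 m
Series → Q common, losses add: H = Σh = 20.83 m

H ≈ 20.8 m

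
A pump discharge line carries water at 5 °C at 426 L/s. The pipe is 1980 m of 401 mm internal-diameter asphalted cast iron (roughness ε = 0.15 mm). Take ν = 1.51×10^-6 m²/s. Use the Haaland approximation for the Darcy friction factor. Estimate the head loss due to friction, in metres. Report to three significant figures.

h_f ≈ 46.7 m

V = 4Q/(πD²) = 4·0.426/(π·0.401²) = 3.373 m/s
Re = VD/ν = 3.373·0.401/1.51×10^-6 = 8.96×10^5 → turbulent
ε/D = 0.15/401 = 3.74×10^-4
Haaland: f = 0.01630
h_f = f(L/D)V²/(2g) = 0.01630·(1980/0.401)·3.373²/(2·9.81) = 46.66 m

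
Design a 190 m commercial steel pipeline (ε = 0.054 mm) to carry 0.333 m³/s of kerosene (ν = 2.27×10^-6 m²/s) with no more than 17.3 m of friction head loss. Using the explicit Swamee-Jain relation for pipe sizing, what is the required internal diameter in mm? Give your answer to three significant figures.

Swamee-Jain (Type III): D = 0.66·[ε^1.25·(LQ²/(gh_f))^4.75 + ν·Q^9.4·(L/(gh_f))^5.2]^0.04
LQ²/(gh_f) = 0.1241; L/(gh_f) = 1.120
Term 1 = ε^1.25·(…)^4.75 = 2.30×10^-10; Term 2 = ν·Q^9.4·(…)^5.2 = 1.32×10^-10
D = 0.66·(2.30×10^-10 + 1.32×10^-10)^0.04 = 0.2766 m = 277 mm
Check: V = 5.54 m/s, Re = 6.75×10^5, f = 0.01510, h_f = 16.2 m ≈ 17.3 m ✓

D ≈ 277 mm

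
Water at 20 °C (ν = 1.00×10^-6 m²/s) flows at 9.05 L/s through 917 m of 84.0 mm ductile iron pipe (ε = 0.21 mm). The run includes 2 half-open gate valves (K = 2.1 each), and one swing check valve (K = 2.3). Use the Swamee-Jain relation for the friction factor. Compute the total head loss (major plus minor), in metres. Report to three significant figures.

H_L ≈ 39.7 m

V = 4Q/(πD²) = 1.633 m/s; V²/2g = 0.1359 m
Re = 1.37×10^5, ε/D = 0.00250 → f = 0.02618 (Swamee-Jain)
Major: h_f = f(L/D)·V²/2g = 0.02618·10917·0.1359 = 38.84 m
Minor: ΣK = 6.50; h_m = ΣK·V²/2g = 0.8835 m
Total H_L = 38.84 + 0.8835 = 39.73 m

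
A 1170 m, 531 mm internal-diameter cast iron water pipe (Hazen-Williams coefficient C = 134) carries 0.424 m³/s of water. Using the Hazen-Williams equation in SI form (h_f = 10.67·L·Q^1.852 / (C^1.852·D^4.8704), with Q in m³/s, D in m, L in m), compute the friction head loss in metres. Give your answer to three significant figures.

h_f ≈ 6.39 m

h_f = 10.67·1170·0.424^1.852 / (134^1.852·0.531^4.8704) = 6.393 m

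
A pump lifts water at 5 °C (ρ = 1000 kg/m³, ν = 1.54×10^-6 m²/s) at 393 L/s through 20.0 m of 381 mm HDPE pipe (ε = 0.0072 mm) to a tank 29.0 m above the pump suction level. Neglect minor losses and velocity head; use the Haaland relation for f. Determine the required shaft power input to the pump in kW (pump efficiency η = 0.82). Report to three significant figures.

P_shaft ≈ 138 kW

V = 4Q/(πD²) = 3.447 m/s; Re = 8.53×10^5; ε/D = 1.89×10^-5; f = 0.01222
h_f = f(L/D)V²/2g = 0.3885 m
Total head H = z + h_f = 29.0 + 0.3885 = 29.39 m
P_hyd = ρgQH = 1000·9.81·0.393·29.39 = 113.3 kW
P_shaft = P_hyd/η = 113.3/0.82 = 138.2 kW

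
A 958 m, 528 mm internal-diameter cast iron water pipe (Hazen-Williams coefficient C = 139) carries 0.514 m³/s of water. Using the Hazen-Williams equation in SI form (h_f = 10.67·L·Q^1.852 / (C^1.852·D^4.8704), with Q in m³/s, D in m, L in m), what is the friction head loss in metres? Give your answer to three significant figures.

h_f ≈ 7.18 m

h_f = 10.67·958·0.514^1.852 / (139^1.852·0.528^4.8704) = 7.182 m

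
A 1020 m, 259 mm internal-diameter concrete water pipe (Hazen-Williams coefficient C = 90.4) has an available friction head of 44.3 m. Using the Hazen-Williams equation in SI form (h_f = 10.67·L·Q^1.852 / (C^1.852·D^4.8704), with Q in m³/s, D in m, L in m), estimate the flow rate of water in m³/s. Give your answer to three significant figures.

Q ≈ 0.133 m³/s

Rearranging: Q = [h_f·C^1.852·D^4.8704 / (10.67·L)]^(1/1.852)
Q = [44.3·90.4^1.852·0.259^4.8704 / (10.67·1020)]^0.540 = 0.1326 m³/s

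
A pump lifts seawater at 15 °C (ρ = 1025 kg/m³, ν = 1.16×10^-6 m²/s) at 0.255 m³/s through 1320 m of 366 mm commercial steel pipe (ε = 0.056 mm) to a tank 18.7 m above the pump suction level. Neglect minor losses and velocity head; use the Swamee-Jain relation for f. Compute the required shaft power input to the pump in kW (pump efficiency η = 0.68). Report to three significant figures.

P_shaft ≈ 130 kW

V = 4Q/(πD²) = 2.424 m/s; Re = 7.65×10^5; ε/D = 1.53×10^-4; f = 0.01450
h_f = f(L/D)V²/2g = 15.66 m
Total head H = z + h_f = 18.7 + 15.66 = 34.36 m
P_hyd = ρgQH = 1025·9.81·0.255·34.36 = 88.10 kW
P_shaft = P_hyd/η = 88.10/0.68 = 129.6 kW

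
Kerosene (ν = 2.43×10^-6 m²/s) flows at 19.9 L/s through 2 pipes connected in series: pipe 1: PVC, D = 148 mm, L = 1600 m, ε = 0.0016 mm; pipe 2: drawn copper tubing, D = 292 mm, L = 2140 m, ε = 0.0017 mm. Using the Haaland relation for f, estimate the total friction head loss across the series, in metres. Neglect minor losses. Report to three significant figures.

Pipe 1: V = 1.157 m/s, Re = 7.05×10^4, ε/D = 1.08×10^-5, f = 0.01923, h_1 = f(L/D)V²/2g = 14.18 m
Pipe 2: V = 0.2972 m/s, Re = 3.57×10^4, ε/D = 5.82×10^-6, f = 0.02239, h_2 = f(L/D)V²/2g = 0.7384 m
Series → Q common, losses add: H = Σh = 14.92 m

H ≈ 14.9 m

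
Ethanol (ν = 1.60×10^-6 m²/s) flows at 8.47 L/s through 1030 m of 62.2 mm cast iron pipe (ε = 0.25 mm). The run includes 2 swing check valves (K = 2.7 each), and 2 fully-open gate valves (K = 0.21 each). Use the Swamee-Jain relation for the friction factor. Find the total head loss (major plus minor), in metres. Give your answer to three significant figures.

V = 4Q/(πD²) = 2.787 m/s; V²/2g = 0.3960 m
Re = 1.08×10^5, ε/D = 0.00402 → f = 0.02970 (Swamee-Jain)
Major: h_f = f(L/D)·V²/2g = 0.02970·16559·0.3960 = 194.8 m
Minor: ΣK = 5.82; h_m = ΣK·V²/2g = 2.305 m
Total H_L = 194.8 + 2.305 = 197.1 m

H_L ≈ 197 m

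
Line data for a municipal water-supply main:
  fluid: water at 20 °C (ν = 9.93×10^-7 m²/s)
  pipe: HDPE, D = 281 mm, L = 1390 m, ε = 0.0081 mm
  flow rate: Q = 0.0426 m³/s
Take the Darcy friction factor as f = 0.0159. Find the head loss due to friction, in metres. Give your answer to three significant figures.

V = 4Q/(πD²) = 4·0.0426/(π·0.281²) = 0.6869 m/s
h_f = f(L/D)V²/(2g) = 0.01590·(1390/0.281)·0.6869²/(2·9.81) = 1.892 m

h_f ≈ 1.89 m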